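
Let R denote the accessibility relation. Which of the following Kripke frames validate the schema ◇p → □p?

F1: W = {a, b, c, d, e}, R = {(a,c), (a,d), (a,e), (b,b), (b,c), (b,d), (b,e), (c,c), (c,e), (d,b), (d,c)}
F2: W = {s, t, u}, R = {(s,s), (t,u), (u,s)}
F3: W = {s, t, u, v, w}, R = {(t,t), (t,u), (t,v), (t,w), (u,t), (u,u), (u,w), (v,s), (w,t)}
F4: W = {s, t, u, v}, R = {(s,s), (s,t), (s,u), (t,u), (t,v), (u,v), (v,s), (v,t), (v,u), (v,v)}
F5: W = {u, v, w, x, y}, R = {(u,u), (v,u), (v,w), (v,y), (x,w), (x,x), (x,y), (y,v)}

F2

This is the axiom for partial functionality; its first-order frame correspondent is ∀x ∀y ∀z (Rxy ∧ Rxz → y = z).
F1: fails — a sees both c and d.
F2: ✓.
F3: fails — t sees both t and u.
F4: fails — s sees both s and t.
F5: fails — v sees both u and w.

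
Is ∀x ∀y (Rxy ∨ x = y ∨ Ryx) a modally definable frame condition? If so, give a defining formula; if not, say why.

Any modally definable frame class is closed under disjoint unions.
Take 2 disjoint single-world reflexive frames: each is trivially connected, but their disjoint union has 2 worlds with no edge between distinct components, so it is not connected.
Hence connectedness of R is not modally definable.

No — not modally definable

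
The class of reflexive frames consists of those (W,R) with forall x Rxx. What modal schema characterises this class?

The condition is reflexivity. The T schema □p → p defines it.
Suppose □p→p is valid. At any x set V(p)={w : Rxw}. Then □p holds at x, so p holds at x, i.e. Rxx.

□p → p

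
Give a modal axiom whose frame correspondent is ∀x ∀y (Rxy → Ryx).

A defining formula is r → □◇r (the B axiom).
Suppose r→□◇r is valid. Take Rxy and set V(r)={x}. Then r at x, so □◇r at x, so ◇r at y, so some z with Ryz has r; z=x, i.e. Ryx.

r → □◇r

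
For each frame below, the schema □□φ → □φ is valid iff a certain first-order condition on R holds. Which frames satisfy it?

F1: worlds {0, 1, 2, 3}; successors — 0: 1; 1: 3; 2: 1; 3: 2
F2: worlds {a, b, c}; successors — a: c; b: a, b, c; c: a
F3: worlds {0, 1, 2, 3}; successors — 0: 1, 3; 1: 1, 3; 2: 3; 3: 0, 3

Frame correspondent (Sahlqvist): ∀x ∀y (Rxy → ∃z (Rxz ∧ Rzy)) — i.e. density.
F1: fails — R01 but no z with R0z and Rz1.
F2: fails — Rac but no z with Raz and Rzc.
F3: condition met.

F3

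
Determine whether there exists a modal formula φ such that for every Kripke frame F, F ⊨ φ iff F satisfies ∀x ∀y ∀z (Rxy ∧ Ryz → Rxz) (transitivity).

Yes: it is transitivity, defined by the 4 schema □p → □□p.

Yes — defined by □p → □□p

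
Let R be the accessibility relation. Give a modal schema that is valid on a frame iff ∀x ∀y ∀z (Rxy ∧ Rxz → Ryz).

◇s → □◇s

A defining formula is ◇s → □◇s (the 5 axiom).
Suppose ◇s→□◇s is valid. Take Rxy, Rxz and set V(s)={y}. Then ◇s at x, so □◇s at x, so ◇s at z, so some w with Rzw has s; w=y, i.e. Rzy. By symmetry of the argument, Ryz.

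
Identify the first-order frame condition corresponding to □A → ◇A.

Suppose □A→◇A is valid. At any x set V(A)=W. Then □A at x, so ◇A at x, so x has a successor.

seriality: ∀x ∃y Rxy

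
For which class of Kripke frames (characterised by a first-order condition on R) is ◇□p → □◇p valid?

This schema is the .2 axiom.
Its frame correspondent is convergence — ∀x ∀y ∀z (Rxy ∧ Rxz → ∃w (Ryw ∧ Rzw)).

Convergence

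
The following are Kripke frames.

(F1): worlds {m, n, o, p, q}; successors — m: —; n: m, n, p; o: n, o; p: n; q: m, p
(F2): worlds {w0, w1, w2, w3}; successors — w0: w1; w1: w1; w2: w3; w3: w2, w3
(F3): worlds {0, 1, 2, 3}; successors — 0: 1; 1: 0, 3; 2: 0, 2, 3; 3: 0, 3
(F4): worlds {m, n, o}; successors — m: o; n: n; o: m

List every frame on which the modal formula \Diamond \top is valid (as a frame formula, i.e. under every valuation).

(F2), (F3), (F4)

Frame correspondent (Sahlqvist): \forall x \exists y Rxy — i.e. seriality.
(F1): fails — world m has no successor.
(F2): satisfies the condition.
(F3): satisfies the condition.
(F4): satisfies the condition.
Valid on: (F2), (F3), (F4).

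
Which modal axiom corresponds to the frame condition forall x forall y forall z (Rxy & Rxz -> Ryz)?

A defining formula is ◇r → □◇r (the 5 axiom).

◇r → □◇r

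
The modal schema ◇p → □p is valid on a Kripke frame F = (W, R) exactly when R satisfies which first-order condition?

This is the CD axiom.
Its frame correspondent is partial functionality — ∀x ∀y ∀z (Rxy ∧ Rxz → y = z).

Partial functionality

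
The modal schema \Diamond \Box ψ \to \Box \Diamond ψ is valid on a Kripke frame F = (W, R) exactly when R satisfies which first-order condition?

Suppose ◇□ψ→□◇ψ is valid. Take Rxy, Rxz and set V(ψ)={w : Ryw}. Then □ψ at y so ◇□ψ at x, so □◇ψ at x, so ◇ψ at z, giving w with Rzw and Ryw.
Conversely, on a frame with convergence the schema holds at every world under every valuation.
So the correspondent is convergence.

convergence: \forall x \forall y \forall z (Rxy \wedge Rxz \to \exists w (Ryw \wedge Rzw))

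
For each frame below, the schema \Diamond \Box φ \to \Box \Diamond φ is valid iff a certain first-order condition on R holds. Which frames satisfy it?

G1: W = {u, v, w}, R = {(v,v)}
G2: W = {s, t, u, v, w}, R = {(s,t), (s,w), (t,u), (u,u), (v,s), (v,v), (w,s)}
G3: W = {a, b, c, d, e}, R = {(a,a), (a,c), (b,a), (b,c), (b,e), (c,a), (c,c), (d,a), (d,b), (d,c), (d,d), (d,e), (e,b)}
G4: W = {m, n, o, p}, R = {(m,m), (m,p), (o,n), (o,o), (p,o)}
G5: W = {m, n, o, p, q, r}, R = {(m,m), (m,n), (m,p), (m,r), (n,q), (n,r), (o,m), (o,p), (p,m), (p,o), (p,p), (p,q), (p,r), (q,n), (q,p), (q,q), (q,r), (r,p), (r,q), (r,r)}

G1, G5

Frame correspondent (Sahlqvist): \forall x \forall y \forall z (Rxy \wedge Rxz \to \exists w (Ryw \wedge Rzw)) — i.e. convergence.
G1: satisfies the condition.
G2: fails — Rsw and Rst but w and t have no common successor.
G3: fails — Rbc and Rbe but c and e have no common successor.
G4: fails — Rmm and Rmp but m and p have no common successor.
G5: satisfies the condition.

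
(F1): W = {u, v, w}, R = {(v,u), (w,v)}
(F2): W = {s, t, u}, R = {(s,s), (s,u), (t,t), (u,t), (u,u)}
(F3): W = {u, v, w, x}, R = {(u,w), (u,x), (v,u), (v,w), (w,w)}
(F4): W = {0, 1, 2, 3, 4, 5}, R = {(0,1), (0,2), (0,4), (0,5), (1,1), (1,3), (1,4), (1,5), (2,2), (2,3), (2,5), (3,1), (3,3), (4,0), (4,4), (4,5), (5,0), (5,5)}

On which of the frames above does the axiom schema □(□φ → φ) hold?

(F2)

Frame correspondent (Sahlqvist): ∀x ∀y (Rxy → Ryy) — i.e. shift-reflexivity.
(F1): fails — Rvu but not Ruu.
(F2): satisfies the condition.
(F3): fails — Rvu but not Ruu.
(F4): fails — R40 but not R00.
Valid on: (F2).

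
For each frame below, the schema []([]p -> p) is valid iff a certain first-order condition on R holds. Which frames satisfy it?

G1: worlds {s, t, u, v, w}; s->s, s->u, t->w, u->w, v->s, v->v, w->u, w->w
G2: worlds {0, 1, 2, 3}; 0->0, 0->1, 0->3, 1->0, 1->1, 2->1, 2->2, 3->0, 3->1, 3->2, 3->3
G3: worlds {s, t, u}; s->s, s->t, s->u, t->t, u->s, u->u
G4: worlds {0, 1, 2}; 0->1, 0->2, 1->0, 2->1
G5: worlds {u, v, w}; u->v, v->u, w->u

G2, G3

Frame correspondent (Sahlqvist): forall x forall y (Rxy -> Ryy) — i.e. shift-reflexivity.
G1: fails — Rwu but not Ruu.
G2: holds.
G3: holds.
G4: fails — R01 but not R11.
G5: fails — Ruv but not Rvv.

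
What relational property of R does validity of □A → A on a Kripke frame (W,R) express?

Reflexivity

This schema is the T axiom.
Its frame correspondent is reflexivity — ∀x Rxx.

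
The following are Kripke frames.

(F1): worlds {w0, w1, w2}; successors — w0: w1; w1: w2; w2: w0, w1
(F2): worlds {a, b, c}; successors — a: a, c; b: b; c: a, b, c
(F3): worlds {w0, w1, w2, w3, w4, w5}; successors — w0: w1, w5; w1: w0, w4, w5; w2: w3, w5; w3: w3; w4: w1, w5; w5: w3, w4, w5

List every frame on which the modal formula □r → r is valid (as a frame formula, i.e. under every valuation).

(F2)

Frame correspondent (Sahlqvist): ∀x Rxx — i.e. reflexivity.
(F1): fails — world w0 does not see itself.
(F2): holds.
(F3): fails — world w0 does not see itself.
Valid on: (F2).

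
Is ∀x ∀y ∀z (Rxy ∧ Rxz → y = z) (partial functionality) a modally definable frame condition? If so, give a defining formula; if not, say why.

Yes — defined by ◇r → □r

Yes: it is partial functionality, defined by the CD schema ◇r → □r.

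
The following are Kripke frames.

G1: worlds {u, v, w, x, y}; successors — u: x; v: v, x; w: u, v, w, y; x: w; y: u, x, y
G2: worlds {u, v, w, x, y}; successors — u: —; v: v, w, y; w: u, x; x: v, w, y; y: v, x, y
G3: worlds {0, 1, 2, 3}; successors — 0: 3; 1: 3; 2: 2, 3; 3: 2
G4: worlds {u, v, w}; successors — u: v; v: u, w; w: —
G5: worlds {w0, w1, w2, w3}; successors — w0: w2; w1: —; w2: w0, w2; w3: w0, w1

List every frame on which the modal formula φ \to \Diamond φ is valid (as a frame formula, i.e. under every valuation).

This is the axiom for reflexivity; its first-order frame correspondent is \forall x Rxx.
G1: fails — world u does not see itself.
G2: fails — world u does not see itself.
G3: fails — world 0 does not see itself.
G4: fails — world u does not see itself.
G5: fails — world w0 does not see itself.

none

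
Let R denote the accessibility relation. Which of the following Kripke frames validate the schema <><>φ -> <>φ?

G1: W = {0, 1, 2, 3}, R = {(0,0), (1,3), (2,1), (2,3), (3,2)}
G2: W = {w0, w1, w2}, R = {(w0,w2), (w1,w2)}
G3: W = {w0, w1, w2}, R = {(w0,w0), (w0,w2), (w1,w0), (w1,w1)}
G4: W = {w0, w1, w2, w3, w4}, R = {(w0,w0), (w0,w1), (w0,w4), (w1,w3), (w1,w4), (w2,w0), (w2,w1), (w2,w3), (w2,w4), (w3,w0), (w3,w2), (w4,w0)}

The schema corresponds to transitivity: forall x forall y forall z (Rxy & Ryz -> Rxz).
G1: fails — R32 and R23 but not R33.
G2: satisfies the condition.
G3: fails — Rw1w0 and Rw0w2 but not Rw1w2.
G4: fails — Rw3w2 and Rw2w4 but not Rw3w4.

G2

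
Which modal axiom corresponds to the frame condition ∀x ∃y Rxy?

□r → ◇r

This is seriality; the standard corresponding axiom is D: □r → ◇r.
Suppose □r→◇r is valid. At any x set V(r)=W. Then □r at x, so ◇r at x, so x has a successor.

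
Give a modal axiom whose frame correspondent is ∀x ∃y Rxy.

□q → ◇q

The condition is seriality. The D schema □q → ◇q defines it.
Suppose □q→◇q is valid. At any x set V(q)=W. Then □q at x, so ◇q at x, so x has a successor.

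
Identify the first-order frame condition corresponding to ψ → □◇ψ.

symmetry: ∀x ∀y (Rxy → Ryx)

This schema is the B axiom.
It corresponds to symmetry: ∀x ∀y (Rxy → Ryx).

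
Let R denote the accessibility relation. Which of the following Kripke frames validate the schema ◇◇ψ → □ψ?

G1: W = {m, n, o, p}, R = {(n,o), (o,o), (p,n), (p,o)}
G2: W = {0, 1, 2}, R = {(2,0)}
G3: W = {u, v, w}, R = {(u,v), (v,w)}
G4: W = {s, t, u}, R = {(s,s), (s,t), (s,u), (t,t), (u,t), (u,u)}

The schema corresponds to a generalized confluence (Geach) condition: ∀x ∀y ∀z ((xR²y ∧ xRz) → ∃w (y = w ∧ z = w)).
G1: fails — pR²o, pRn but o ≠ n.
G2: ✓.
G3: fails — uR²w, uRv but w ≠ v.
G4: fails — sR²s, sRt but s ≠ t.

G2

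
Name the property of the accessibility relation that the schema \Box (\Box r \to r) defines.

Suppose □(□r→r) is valid. Take Rxy and set V(r)={w : Ryw}. Then at y, □r holds; since □(□r→r) at x, □r→r at y, so r at y, i.e. Ryy.

Shift-reflexivity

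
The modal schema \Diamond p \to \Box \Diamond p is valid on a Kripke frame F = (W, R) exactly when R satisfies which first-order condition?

the Euclidean property

Suppose ◇p→□◇p is valid. Take Rxy, Rxz and set V(p)={y}. Then ◇p at x, so □◇p at x, so ◇p at z, so some w with Rzw has p; w=y, i.e. Rzy. By symmetry of the argument, Ryz.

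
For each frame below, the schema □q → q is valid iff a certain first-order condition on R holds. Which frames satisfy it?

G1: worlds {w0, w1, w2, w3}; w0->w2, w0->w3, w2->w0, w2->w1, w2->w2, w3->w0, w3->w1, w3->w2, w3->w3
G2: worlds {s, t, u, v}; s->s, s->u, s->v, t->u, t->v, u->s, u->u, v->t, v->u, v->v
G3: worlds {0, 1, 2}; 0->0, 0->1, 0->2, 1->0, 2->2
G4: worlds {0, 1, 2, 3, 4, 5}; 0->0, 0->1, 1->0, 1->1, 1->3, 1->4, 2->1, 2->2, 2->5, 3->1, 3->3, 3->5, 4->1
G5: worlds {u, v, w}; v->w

The schema corresponds to reflexivity: ∀x Rxx.
G1: fails — world w0 does not see itself.
G2: fails — world t does not see itself.
G3: fails — world 1 does not see itself.
G4: fails — world 4 does not see itself.
G5: fails — world u does not see itself.

none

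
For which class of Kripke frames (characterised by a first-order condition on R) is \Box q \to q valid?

Suppose □q→q is valid. At any x set V(q)={w : Rxw}. Then □q holds at x, so q holds at x, i.e. Rxx.

reflexivity: \forall x Rxx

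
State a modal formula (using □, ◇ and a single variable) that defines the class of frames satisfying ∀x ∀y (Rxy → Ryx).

The condition is symmetry. The B schema ψ → □◇ψ defines it.
Suppose ψ→□◇ψ is valid. Take Rxy and set V(ψ)={x}. Then ψ at x, so □◇ψ at x, so ◇ψ at y, so some z with Ryz has ψ; z=x, i.e. Ryx.

ψ → □◇ψ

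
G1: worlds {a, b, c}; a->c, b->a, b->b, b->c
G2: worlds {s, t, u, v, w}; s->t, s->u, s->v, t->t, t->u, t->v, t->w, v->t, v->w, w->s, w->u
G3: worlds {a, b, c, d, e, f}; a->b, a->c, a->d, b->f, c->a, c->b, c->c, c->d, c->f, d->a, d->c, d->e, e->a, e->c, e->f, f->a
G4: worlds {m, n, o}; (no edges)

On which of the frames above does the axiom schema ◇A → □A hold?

The schema corresponds to partial functionality: ∀x ∀y ∀z (Rxy ∧ Rxz → y = z).
G1: fails — b sees both a and b.
G2: fails — s sees both t and u.
G3: fails — a sees both b and c.
G4: condition met.

G4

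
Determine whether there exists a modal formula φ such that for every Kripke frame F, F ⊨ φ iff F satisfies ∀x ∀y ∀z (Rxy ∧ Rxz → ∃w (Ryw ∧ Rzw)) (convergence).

Yes — defined by ◇□q → □◇q

This is a Sahlqvist condition; the .2 axiom ◇□q → □◇q defines it.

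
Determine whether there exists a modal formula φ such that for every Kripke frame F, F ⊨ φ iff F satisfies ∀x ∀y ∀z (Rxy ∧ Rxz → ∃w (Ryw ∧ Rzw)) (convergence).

Definable; ◇□p → □◇p defines it

Yes: it is convergence, defined by the .2 schema ◇□p → □◇p.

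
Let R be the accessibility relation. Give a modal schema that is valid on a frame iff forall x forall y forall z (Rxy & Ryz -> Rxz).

□q → □□q

A defining formula is □q → □□q (the 4 axiom).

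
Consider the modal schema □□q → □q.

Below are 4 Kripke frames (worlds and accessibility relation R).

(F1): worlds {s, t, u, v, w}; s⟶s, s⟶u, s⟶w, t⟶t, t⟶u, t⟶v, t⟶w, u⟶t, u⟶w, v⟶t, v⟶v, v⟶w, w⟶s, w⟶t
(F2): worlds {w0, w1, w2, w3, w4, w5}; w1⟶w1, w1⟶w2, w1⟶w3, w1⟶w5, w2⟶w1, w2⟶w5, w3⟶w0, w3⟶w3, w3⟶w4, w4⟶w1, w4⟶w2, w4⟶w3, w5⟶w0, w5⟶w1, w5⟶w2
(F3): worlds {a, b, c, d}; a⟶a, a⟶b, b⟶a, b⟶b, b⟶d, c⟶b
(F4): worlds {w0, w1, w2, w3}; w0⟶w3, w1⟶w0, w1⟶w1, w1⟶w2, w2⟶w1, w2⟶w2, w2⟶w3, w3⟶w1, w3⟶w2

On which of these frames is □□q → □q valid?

Frame correspondent (Sahlqvist): ∀x ∀y (Rxy → ∃z (Rxz ∧ Rzy)) — i.e. density.
(F1): holds.
(F2): fails — Rw5w0 but no z with Rw5z and Rzw0.
(F3): holds.
(F4): fails — Rw0w3 but no z with Rw0z and Rzw3.

(F1), (F3)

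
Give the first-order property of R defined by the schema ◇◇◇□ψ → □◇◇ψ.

This is a Sahlqvist (Geach-type) schema ◇^3□^1ψ → □^1◇^2ψ.
Minimal-valuation argument: fix x; take any y with xR^3y and any z with xR^1z. Set V(ψ) to the set of worlds R-reachable from y in exactly 1 step. Then □^1ψ holds at y, so the antecedent holds at x; validity forces ◇^2ψ at z, giving a w with zR^2w and yR^1w.
First-order correspondent: ∀x ∀y ∀z ((xR³y ∧ xRz) → ∃w (yRw ∧ zR²w)).

∀x ∀y ∀z ((xR³y ∧ xRz) → ∃w (yRw ∧ zR²w))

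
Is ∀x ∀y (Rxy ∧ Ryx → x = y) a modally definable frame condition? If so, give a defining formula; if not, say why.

Modal frame validity is preserved under surjective bounded morphisms.
The 6-cycle (worlds s,t,u,v,w,x with s→t→u→v→w→x→s) is antisymmetric. Sending even-indexed worlds to s and odd-indexed worlds to t is a surjective bounded morphism onto the two-world frame with s↔t, which is not antisymmetric.
So no modal formula (or set of formulas) defines exactly the antisymmetric frames.

No — not modally definable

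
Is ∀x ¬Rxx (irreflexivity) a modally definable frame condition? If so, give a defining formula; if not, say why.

Not modally definable

Modal frame validity is preserved under surjective bounded morphisms.
The 5-cycle (worlds s,t,u,v,w with s→t→u→v→w→s) is irreflexive, and the map sending every world to a single reflexive point • is a surjective bounded morphism (forth: every edge maps to (•,•); back: every world has a successor). So any modal formula valid on the 5-cycle is also valid on the reflexive point, which is not irreflexive.
So the class is not modally definable.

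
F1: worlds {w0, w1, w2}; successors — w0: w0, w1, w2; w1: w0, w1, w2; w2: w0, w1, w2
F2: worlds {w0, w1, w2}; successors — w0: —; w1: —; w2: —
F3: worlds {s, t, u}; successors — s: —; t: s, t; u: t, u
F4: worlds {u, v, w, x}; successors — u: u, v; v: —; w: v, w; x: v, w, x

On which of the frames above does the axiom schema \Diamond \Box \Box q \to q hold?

This is the axiom for a generalized confluence (Geach) condition; its first-order frame correspondent is \forall x \forall y (xRy \to \exists w (y R^2 w \wedge x = w)).
F1: ✓.
F2: ✓.
F3: fails — tRs but no w with sR²w and t=w.
F4: fails — uRv but no t with vR²t and u=t.
Valid on: F1, F2.

F1, F2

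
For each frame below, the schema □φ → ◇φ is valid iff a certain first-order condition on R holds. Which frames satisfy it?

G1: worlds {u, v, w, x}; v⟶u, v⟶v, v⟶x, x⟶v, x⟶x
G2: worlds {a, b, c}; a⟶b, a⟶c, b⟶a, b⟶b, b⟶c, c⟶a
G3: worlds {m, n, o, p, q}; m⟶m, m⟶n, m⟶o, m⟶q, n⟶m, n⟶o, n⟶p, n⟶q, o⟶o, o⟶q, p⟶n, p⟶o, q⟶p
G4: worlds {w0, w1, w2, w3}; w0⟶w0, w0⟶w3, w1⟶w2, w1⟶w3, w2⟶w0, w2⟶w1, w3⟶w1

G2, G3, G4

Frame correspondent (Sahlqvist): ∀x ∃y Rxy — i.e. seriality.
G1: fails — world u has no successor.
G2: condition met.
G3: condition met.
G4: condition met.
Valid on: G2, G3, G4.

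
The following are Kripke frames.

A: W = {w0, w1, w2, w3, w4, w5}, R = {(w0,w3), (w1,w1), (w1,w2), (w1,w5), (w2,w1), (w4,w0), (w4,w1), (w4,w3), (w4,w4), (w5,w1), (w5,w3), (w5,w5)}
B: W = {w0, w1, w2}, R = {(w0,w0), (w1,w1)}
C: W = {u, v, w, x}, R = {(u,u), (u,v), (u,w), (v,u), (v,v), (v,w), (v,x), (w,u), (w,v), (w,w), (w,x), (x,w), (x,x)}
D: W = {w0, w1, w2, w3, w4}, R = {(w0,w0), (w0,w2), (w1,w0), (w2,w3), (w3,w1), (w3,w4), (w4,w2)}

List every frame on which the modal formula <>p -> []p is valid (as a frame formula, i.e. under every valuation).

B

The schema corresponds to partial functionality: forall x forall y forall z (Rxy & Rxz -> y = z).
A: fails — w1 sees both w1 and w2.
B: holds.
C: fails — u sees both u and v.
D: fails — w0 sees both w0 and w2.
Valid on: B.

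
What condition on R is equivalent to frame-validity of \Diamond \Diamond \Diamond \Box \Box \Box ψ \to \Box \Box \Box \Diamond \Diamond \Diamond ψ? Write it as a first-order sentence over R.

This is a Sahlqvist (Geach-type) schema ◇^3□^3ψ → □^3◇^3ψ.
Minimal-valuation argument: fix x; take any y with xR^3y and any z with xR^3z. Set V(ψ) to the set of worlds R-reachable from y in exactly 3 steps. Then □^3ψ holds at y, so the antecedent holds at x; validity forces ◇^3ψ at z, giving a w with zR^3w and yR^3w.
First-order correspondent: \forall x \forall y \forall z ((x R^3 y \wedge x R^3 z) \to \exists w (y R^3 w \wedge z R^3 w)).

\forall x \forall y \forall z ((x R^3 y \wedge x R^3 z) \to \exists w (y R^3 w \wedge z R^3 w))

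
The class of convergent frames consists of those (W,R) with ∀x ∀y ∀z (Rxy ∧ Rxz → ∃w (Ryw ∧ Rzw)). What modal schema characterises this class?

◇□p → □◇p

A defining formula is ◇□p → □◇p (the .2 axiom).
Suppose ◇□p→□◇p is valid. Take Rxy, Rxz and set V(p)={w : Ryw}. Then □p at y so ◇□p at x, so □◇p at x, so ◇p at z, giving w with Rzw and Ryw.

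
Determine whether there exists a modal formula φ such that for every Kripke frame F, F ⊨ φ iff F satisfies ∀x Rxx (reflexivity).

Yes — defined by □q → q

The condition is reflexivity. A defining modal formula is □q → q.
Suppose □q→q is valid. At any x set V(q)={w : Rxw}. Then □q holds at x, so q holds at x, i.e. Rxx.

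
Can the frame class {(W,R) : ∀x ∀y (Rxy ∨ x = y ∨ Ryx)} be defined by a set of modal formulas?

Not modally definable

Modal frame validity is preserved under disjoint unions.
Take 2 disjoint single-world reflexive frames: each is trivially connected, but their disjoint union has 2 worlds with no edge between distinct components, so it is not connected.
Hence connectedness of R is not modally definable.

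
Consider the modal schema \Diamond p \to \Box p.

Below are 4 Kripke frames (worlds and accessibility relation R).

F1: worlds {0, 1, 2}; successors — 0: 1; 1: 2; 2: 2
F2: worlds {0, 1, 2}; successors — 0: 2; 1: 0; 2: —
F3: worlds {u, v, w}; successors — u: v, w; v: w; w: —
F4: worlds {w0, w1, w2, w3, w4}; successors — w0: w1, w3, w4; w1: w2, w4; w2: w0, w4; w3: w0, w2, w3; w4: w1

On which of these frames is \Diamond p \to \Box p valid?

This is the axiom for partial functionality; its first-order frame correspondent is \forall x \forall y \forall z (Rxy \wedge Rxz \to y = z).
F1: holds.
F2: holds.
F3: fails — u sees both v and w.
F4: fails — w0 sees both w1 and w3.

F1, F2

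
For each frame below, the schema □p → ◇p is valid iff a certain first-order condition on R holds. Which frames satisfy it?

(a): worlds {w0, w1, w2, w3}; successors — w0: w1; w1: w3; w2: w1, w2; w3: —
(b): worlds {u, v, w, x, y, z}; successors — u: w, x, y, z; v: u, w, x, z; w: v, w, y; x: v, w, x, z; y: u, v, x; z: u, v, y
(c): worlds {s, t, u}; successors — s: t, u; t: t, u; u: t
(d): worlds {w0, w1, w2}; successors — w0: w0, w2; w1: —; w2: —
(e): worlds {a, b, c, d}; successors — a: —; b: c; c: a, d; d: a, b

Frame correspondent (Sahlqvist): ∀x ∃y Rxy — i.e. seriality.
(a): fails — world w3 has no successor.
(b): holds.
(c): holds.
(d): fails — world w1 has no successor.
(e): fails — world a has no successor.

(b), (c)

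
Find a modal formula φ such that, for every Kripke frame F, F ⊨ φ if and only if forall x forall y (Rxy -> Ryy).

□(□ψ → ψ)

A defining formula is □(□ψ → ψ) (the T□ axiom).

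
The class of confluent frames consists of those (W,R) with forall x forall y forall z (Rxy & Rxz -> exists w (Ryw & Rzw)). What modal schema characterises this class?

◇□ψ → □◇ψ

A defining formula is ◇□ψ → □◇ψ (the .2 axiom).
Suppose ◇□ψ→□◇ψ is valid. Take Rxy, Rxz and set V(ψ)={w : Ryw}. Then □ψ at y so ◇□ψ at x, so □◇ψ at x, so ◇ψ at z, giving w with Rzw and Ryw.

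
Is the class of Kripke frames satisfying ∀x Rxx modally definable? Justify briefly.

Definable; □p → p defines it

This is a Sahlqvist condition; the T axiom □p → p defines it.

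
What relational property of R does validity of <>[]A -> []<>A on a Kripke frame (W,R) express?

Suppose ◇□A→□◇A is valid. Take Rxy, Rxz and set V(A)={w : Ryw}. Then □A at y so ◇□A at x, so □◇A at x, so ◇A at z, giving w with Rzw and Ryw.

convergence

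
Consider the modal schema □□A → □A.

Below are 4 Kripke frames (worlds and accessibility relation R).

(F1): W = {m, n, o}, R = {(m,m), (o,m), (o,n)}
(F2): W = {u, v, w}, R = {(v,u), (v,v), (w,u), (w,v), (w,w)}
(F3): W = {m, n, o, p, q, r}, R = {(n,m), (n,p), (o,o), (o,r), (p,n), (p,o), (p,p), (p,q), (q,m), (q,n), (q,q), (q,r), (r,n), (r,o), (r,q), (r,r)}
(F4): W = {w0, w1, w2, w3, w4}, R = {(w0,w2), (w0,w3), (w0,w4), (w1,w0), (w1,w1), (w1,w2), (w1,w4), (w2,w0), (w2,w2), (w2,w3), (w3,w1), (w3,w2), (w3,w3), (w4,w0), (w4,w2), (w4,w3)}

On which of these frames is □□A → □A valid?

(F2)

This is the axiom for density; its first-order frame correspondent is ∀x ∀y (Rxy → ∃z (Rxz ∧ Rzy)).
(F1): fails — Ron but no z with Roz and Rzn.
(F2): ✓.
(F3): fails — Rnm but no z with Rnz and Rzm.
(F4): fails — Rw0w4 but no z with Rw0z and Rzw4.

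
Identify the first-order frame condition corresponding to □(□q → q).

shift-reflexivity

Suppose □(□q→q) is valid. Take Rxy and set V(q)={w : Ryw}. Then at y, □q holds; since □(□q→q) at x, □q→q at y, so q at y, i.e. Ryy.
Conversely, on a frame with shift-reflexivity the schema holds at every world under every valuation.
So the correspondent is shift-reflexivity.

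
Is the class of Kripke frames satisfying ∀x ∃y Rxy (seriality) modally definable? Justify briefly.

Definable; □p → ◇p defines it

The condition is seriality. A defining modal formula is □p → ◇p.
Suppose □p→◇p is valid. At any x set V(p)=W. Then □p at x, so ◇p at x, so x has a successor.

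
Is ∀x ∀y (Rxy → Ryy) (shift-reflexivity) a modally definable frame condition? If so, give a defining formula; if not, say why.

Yes — defined by □(□r → r)

This is a Sahlqvist condition; the T□ axiom □(□r → r) defines it.
Suppose □(□r→r) is valid. Take Rxy and set V(r)={w : Ryw}. Then at y, □r holds; since □(□r→r) at x, □r→r at y, so r at y, i.e. Ryy.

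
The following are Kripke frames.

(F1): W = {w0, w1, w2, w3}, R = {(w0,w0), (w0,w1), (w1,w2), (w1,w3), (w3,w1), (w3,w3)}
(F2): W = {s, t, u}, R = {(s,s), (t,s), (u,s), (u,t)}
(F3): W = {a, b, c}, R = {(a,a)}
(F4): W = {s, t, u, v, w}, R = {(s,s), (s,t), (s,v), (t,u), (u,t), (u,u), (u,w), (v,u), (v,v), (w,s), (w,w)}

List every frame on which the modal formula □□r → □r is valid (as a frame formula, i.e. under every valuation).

This is the axiom for density; its first-order frame correspondent is ∀x ∀y (Rxy → ∃z (Rxz ∧ Rzy)).
(F1): fails — Rw1w2 but no z with Rw1z and Rzw2.
(F2): fails — Rut but no z with Ruz and Rzt.
(F3): satisfies the condition.
(F4): satisfies the condition.

(F3), (F4)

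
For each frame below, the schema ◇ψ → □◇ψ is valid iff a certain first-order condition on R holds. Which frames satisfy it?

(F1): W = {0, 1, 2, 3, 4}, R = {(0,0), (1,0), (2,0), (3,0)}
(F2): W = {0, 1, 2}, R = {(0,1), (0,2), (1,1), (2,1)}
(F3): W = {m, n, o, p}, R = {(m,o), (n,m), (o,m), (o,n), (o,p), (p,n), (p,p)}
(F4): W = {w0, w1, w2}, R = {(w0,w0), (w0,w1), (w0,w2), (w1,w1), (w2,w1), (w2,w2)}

(F1)

Frame correspondent (Sahlqvist): ∀x ∀y ∀z (Rxy ∧ Rxz → Ryz) — i.e. the Euclidean property.
(F1): ✓.
(F2): fails — R01 and R02 but not R12.
(F3): fails — Rmo and Rmo but not Roo.
(F4): fails — Rw0w1 and Rw0w0 but not Rw1w0.
Valid on: (F1).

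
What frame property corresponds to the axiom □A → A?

reflexivity

This is the T axiom.
Its frame correspondent is reflexivity — ∀x Rxx.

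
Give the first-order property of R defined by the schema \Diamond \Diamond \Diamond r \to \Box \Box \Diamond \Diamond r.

This is a Sahlqvist (Geach-type) schema ◇^3□^0r → □^2◇^2r.
First-order correspondent: \forall x \forall y \forall z ((x R^3 y \wedge x R^2 z) \to \exists w (y = w \wedge z R^2 w)).

\forall x \forall y \forall z ((x R^3 y \wedge x R^2 z) \to \exists w (y = w \wedge z R^2 w))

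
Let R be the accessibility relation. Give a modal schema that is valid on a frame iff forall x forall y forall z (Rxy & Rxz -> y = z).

A defining formula is ◇ψ → □ψ (the CD axiom).

◇ψ → □ψ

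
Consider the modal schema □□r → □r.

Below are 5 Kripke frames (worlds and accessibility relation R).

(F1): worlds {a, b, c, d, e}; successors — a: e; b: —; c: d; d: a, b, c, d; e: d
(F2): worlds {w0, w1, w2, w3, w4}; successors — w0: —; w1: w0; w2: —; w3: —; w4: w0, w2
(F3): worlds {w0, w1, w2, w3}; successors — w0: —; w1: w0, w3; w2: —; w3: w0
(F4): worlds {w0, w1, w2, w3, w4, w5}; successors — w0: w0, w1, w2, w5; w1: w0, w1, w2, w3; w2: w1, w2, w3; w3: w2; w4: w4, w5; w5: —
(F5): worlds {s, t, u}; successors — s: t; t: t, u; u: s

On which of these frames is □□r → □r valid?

Frame correspondent (Sahlqvist): ∀x ∀y (Rxy → ∃z (Rxz ∧ Rzy)) — i.e. density.
(F1): fails — Rae but no z with Raz and Rze.
(F2): fails — Rw4w0 but no z with Rw4z and Rzw0.
(F3): fails — Rw1w3 but no z with Rw1z and Rzw3.
(F4): holds.
(F5): fails — Rus but no z with Ruz and Rzs.

(F4)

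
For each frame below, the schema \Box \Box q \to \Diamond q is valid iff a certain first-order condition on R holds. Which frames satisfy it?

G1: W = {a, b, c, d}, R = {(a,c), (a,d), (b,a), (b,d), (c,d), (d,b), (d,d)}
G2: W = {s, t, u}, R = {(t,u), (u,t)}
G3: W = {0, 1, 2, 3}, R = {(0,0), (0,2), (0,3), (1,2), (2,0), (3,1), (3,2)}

G1

The schema corresponds to a generalized confluence (Geach) condition: \forall x \exists w (x R^2 w \wedge xRw).
G1: condition met.
G2: fails — at s but no w with sR²w and sRw.
G3: fails — at 1 but no w with 1R²w and 1Rw.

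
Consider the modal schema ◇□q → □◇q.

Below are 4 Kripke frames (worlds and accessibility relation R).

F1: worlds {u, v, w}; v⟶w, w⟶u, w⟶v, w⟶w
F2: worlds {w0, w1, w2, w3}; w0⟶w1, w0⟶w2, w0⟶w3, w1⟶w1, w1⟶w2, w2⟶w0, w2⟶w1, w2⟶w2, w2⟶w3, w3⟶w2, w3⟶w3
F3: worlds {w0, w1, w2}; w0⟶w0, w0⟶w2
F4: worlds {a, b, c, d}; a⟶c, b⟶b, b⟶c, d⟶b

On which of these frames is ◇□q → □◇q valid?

Frame correspondent (Sahlqvist): ∀x ∀y ∀z (Rxy ∧ Rxz → ∃w (Ryw ∧ Rzw)) — i.e. convergence.
F1: fails — Rww and Rwu but w and u have no common successor.
F2: satisfies the condition.
F3: fails — Rw0w2 and Rw0w2 but w2 and w2 have no common successor.
F4: fails — Rac and Rac but c and c have no common successor.

F2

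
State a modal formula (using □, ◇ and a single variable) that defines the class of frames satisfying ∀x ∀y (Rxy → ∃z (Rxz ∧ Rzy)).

A defining formula is □□q → □q (the C4 axiom).

□□q → □q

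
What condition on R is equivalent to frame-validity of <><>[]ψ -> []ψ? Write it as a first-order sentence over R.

This is a Sahlqvist (Geach-type) schema ◇^2□^1ψ → □^1◇^0ψ.
Minimal-valuation argument: fix x; take any y with xR^2y and any z with xR^1z. Set V(ψ) to the set of worlds R-reachable from y in exactly 1 step. Then □^1ψ holds at y, so the antecedent holds at x; validity forces ◇^0ψ at z, giving a w with zR^0w and yR^1w.
First-order correspondent: forall x forall y forall z ((x R^2 y & xRz) -> exists w (yRw & z = w)).

forall x forall y forall z ((x R^2 y & xRz) -> exists w (yRw & z = w))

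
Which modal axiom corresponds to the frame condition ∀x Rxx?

A defining formula is □s → s (the T axiom).
Suppose □s→s is valid. At any x set V(s)={w : Rxw}. Then □s holds at x, so s holds at x, i.e. Rxx.

□s → s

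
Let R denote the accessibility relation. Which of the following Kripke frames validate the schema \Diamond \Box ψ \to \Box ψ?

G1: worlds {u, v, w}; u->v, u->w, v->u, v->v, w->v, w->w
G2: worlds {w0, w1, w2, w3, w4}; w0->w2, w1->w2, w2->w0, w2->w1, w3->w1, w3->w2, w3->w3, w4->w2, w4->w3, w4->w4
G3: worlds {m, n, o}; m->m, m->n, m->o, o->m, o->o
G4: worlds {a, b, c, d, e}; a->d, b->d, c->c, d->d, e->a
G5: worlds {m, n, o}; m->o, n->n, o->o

Frame correspondent (Sahlqvist): \forall x \forall y \forall z (Rxy \wedge Rxz \to Ryz) — i.e. the Euclidean property.
G1: fails — Ruv and Ruw but not Rvw.
G2: fails — Rw0w2 and Rw0w2 but not Rw2w2.
G3: fails — Rmo and Rmn but not Ron.
G4: fails — Rea and Rea but not Raa.
G5: satisfies the condition.
Valid on: G5.

G5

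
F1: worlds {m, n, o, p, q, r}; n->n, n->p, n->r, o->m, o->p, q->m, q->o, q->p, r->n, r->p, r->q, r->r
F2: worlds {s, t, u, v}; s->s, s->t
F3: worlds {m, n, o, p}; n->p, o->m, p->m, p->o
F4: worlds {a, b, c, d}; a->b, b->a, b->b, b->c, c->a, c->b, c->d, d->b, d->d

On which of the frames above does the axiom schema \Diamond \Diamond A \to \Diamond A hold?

Frame correspondent (Sahlqvist): \forall x \forall y \forall z (Rxy \wedge Ryz \to Rxz) — i.e. transitivity.
F1: fails — Rnr and Rrq but not Rnq.
F2: satisfies the condition.
F3: fails — Rnp and Rpm but not Rnm.
F4: fails — Rbc and Rcd but not Rbd.
Valid on: F2.

F2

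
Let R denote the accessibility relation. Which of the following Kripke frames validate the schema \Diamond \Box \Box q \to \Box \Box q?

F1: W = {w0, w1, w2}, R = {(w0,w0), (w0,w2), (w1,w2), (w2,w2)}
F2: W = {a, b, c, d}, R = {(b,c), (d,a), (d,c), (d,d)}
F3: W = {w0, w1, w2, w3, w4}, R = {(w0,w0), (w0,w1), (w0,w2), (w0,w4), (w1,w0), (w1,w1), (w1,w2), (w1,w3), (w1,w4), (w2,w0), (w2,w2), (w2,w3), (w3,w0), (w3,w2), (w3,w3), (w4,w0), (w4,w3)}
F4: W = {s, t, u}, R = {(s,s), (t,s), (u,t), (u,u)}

F3

Frame correspondent (Sahlqvist): \forall x \forall y \forall z ((xRy \wedge x R^2 z) \to \exists w (y R^2 w \wedge z = w)) — i.e. a generalized confluence (Geach) condition.
F1: fails — w0Rw2, w0R²w0 but no w with w2R²w and w0=w.
F2: fails — dRa, dR²a but no w with aR²w and a=w.
F3: satisfies the condition.
F4: fails — uRt, uR²t but no w with tR²w and t=w.
Valid on: F3.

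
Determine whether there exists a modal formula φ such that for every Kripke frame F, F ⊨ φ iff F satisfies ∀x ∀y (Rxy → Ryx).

Yes, by p → □◇p

The condition is symmetry. A defining modal formula is p → □◇p.
Suppose p→□◇p is valid. Take Rxy and set V(p)={x}. Then p at x, so □◇p at x, so ◇p at y, so some z with Ryz has p; z=x, i.e. Ryx.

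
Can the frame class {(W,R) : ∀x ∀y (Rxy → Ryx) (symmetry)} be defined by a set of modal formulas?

Yes, by r → □◇r

The condition is symmetry. A defining modal formula is r → □◇r.
Suppose r→□◇r is valid. Take Rxy and set V(r)={x}. Then r at x, so □◇r at x, so ◇r at y, so some z with Ryz has r; z=x, i.e. Ryx.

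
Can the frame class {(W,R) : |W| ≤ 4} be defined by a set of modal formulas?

Not definable by any modal formula

If a class were modally definable it would be closed under disjoint unions (Goldblatt–Thomason).
Any modal formula valid on each of 5 disjoint one-world frames is valid on their disjoint union (validity is preserved under disjoint unions). Each one-world frame has |W|=1≤4, but the union has |W|=5.
So no modal formula (or set of formulas) defines exactly the |W|≤4 frames.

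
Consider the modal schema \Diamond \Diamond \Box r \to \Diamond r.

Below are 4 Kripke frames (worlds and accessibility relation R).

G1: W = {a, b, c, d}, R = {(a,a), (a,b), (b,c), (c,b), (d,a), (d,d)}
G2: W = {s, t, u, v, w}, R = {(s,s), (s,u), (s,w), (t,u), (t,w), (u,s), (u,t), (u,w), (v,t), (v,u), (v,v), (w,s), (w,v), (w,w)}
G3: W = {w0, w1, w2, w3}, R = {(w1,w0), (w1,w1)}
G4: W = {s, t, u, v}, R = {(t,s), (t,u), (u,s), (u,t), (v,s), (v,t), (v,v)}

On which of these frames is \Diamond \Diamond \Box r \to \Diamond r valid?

G2

This is the axiom for a generalized confluence (Geach) condition; its first-order frame correspondent is \forall x \forall y (x R^2 y \to \exists w (yRw \wedge xRw)).
G1: fails — aR²b but no w with bRw and aRw.
G2: ✓.
G3: fails — w1R²w0 but no w with w0Rw and w1Rw.
G4: fails — tR²s but no w with sRw and tRw.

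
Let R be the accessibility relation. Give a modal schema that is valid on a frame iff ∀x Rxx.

□p → p

A defining formula is □p → p (the T axiom).
Suppose □p→p is valid. At any x set V(p)={w : Rxw}. Then □p holds at x, so p holds at x, i.e. Rxx.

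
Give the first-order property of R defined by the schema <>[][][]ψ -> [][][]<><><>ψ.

This is a Sahlqvist (Geach-type) schema ◇^1□^3ψ → □^3◇^3ψ.
Minimal-valuation argument: fix x; take any y with xR^1y and any z with xR^3z. Set V(ψ) to the set of worlds R-reachable from y in exactly 3 steps. Then □^3ψ holds at y, so the antecedent holds at x; validity forces ◇^3ψ at z, giving a w with zR^3w and yR^3w.
First-order correspondent: forall x forall y forall z ((xRy & x R^3 z) -> exists w (y R^3 w & z R^3 w)).

forall x forall y forall z ((xRy & x R^3 z) -> exists w (y R^3 w & z R^3 w))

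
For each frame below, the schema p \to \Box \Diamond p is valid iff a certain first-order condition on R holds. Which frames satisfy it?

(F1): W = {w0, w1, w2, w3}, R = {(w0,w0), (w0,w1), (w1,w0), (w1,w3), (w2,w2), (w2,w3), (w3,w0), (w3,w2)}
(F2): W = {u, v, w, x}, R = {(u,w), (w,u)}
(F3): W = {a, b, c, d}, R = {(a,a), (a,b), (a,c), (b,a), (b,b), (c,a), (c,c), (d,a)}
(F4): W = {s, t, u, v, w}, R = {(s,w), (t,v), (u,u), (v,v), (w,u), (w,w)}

The schema corresponds to symmetry: \forall x \forall y (Rxy \to Ryx).
(F1): fails — Rw1w3 but not Rw3w1.
(F2): satisfies the condition.
(F3): fails — Rda but not Rad.
(F4): fails — Rwu but not Ruw.

(F2)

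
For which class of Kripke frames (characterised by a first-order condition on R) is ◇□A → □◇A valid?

convergence

This is the .2 axiom.
Its frame correspondent is convergence — ∀x ∀y ∀z (Rxy ∧ Rxz → ∃w (Ryw ∧ Rzw)).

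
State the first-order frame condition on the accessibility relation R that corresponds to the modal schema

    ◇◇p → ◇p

∀x ∀y (xR²y → ∃w (y = w ∧ xRw))

This is a Sahlqvist (Geach-type) schema ◇^2□^0p → □^0◇^1p.
Minimal-valuation argument: fix x; take any y with xR^2y and any z with xR^0z. Set V(p) to the set of worlds R-reachable from y in exactly 0 steps. Then □^0p holds at y, so the antecedent holds at x; validity forces ◇^1p at z, giving a w with zR^1w and yR^0w.
First-order correspondent: ∀x ∀y (xR²y → ∃w (y = w ∧ xRw)).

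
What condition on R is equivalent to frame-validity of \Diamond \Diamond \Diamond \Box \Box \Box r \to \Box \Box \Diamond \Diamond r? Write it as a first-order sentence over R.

\forall x \forall y \forall z ((x R^3 y \wedge x R^2 z) \to \exists w (y R^3 w \wedge z R^2 w))

This is a Sahlqvist (Geach-type) schema ◇^3□^3r → □^2◇^2r.
First-order correspondent: \forall x \forall y \forall z ((x R^3 y \wedge x R^2 z) \to \exists w (y R^3 w \wedge z R^2 w)).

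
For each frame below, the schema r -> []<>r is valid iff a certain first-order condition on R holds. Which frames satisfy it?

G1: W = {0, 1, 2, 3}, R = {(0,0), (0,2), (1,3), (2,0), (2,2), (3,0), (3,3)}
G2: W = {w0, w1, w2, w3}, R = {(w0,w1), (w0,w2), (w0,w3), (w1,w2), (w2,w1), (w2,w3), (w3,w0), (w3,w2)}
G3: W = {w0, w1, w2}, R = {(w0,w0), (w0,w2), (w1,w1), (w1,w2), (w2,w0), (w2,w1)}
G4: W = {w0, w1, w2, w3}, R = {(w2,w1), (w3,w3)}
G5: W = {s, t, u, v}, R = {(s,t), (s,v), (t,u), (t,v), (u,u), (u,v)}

This is the axiom for symmetry; its first-order frame correspondent is forall x forall y (Rxy -> Ryx).
G1: fails — R13 but not R31.
G2: fails — Rw0w1 but not Rw1w0.
G3: ✓.
G4: fails — Rw2w1 but not Rw1w2.
G5: fails — Ruv but not Rvu.
Valid on: G3.

G3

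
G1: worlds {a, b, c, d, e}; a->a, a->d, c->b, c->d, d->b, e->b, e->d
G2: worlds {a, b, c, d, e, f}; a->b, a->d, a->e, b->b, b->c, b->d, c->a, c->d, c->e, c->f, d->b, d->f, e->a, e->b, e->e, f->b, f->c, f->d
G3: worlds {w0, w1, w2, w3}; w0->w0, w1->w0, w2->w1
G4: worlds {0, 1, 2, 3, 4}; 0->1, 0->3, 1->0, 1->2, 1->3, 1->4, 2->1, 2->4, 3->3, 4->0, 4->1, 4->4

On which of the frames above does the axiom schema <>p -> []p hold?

G3

This is the axiom for partial functionality; its first-order frame correspondent is forall x forall y forall z (Rxy & Rxz -> y = z).
G1: fails — a sees both a and d.
G2: fails — a sees both b and d.
G3: ✓.
G4: fails — 0 sees both 1 and 3.
Valid on: G3.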